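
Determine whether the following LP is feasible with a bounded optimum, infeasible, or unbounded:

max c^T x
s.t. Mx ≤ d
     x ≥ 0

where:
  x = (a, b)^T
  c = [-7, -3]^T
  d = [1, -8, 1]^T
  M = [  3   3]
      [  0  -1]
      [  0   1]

Infeasible (no feasible solution exists)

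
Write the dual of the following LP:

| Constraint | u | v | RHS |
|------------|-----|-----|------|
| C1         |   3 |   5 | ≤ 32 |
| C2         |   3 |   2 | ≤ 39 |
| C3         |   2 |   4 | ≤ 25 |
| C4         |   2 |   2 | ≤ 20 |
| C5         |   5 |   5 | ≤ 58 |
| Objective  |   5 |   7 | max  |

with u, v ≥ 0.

Primal max cᵀx s.t. Ax ≤ b, x ≥ 0  →  Dual min bᵀy s.t. Aᵀy ≥ c, y ≥ 0.

Minimize: z = 32y1 + 39y2 + 25y3 + 20y4 + 58y5

Subject to:
  3y1 + 3y2 + 2y3 + 2y4 + 5y5 ≥ 5
  5y1 + 2y2 + 4y3 + 2y4 + 5y5 ≥ 7
  y1, y2, y3, y4, y5 ≥ 0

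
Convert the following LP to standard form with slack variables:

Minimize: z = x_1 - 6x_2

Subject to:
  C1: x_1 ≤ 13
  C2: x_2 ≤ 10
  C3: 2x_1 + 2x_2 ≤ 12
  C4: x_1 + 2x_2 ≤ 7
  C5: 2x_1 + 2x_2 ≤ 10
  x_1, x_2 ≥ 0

min z = x_1 - 6x_2

s.t.
  x_1 + s1 = 13
  x_2 + s2 = 10
  2x_1 + 2x_2 + s3 = 12
  x_1 + 2x_2 + s4 = 7
  2x_1 + 2x_2 + s5 = 10
  x_1, x_2, s1, s2, s3, s4, s5 ≥ 0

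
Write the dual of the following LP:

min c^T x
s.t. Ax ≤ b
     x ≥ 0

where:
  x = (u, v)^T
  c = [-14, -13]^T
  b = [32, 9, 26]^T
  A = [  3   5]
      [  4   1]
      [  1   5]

Primal min cᵀx s.t. Ax ≤ b, x ≥ 0  →  Dual max −bᵀy s.t. Aᵀy ≥ −c, y ≥ 0.

Maximize: z = -32y1 - 9y2 - 26y3

Subject to:
  3y1 + 4y2 + y3 ≥ 14
  5y1 + y2 + 5y3 ≥ 13
  y1, y2, y3 ≥ 0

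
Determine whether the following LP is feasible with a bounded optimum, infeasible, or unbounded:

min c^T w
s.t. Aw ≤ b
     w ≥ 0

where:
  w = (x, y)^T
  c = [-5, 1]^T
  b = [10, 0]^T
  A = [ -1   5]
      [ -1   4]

Unbounded (objective can decrease without bound)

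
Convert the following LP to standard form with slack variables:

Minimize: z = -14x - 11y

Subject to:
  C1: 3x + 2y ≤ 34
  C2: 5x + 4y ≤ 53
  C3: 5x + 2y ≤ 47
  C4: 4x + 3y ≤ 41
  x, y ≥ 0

min z = -14x - 11y

s.t.
  3x + 2y + s1 = 34
  5x + 4y + s2 = 53
  5x + 2y + s3 = 47
  4x + 3y + s4 = 41
  x, y, s1, s2, s3, s4 ≥ 0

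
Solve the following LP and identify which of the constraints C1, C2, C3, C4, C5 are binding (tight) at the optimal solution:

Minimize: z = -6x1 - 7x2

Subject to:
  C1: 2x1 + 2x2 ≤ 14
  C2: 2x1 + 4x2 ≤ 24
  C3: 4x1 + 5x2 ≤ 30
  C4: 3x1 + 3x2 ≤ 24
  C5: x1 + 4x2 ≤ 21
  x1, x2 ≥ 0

At x1 = 5, x2 = 2, compute slack b - a·x for each constraint:
  C1: 14 − 14 = 0  (binding)
  C2: 24 − 18 = 6  (slack)
  C3: 30 − 30 = 0  (binding)
  C4: 24 − 21 = 3  (slack)
  C5: 21 − 13 = 8  (slack)

Optimal: x1 = 5, x2 = 2
Binding: C1, C3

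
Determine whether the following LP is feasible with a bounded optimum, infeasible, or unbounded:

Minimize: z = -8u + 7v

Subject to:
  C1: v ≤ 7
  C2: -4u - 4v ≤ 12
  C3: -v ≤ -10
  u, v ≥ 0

Infeasible (no feasible solution exists)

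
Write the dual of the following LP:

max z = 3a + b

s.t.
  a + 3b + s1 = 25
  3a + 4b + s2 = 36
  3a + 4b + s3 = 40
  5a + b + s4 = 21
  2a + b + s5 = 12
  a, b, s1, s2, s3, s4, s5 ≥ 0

Primal max cᵀx s.t. Ax ≤ b, x ≥ 0  →  Dual min bᵀy s.t. Aᵀy ≥ c, y ≥ 0.

Minimize: z = 25y1 + 36y2 + 40y3 + 21y4 + 12y5

Subject to:
  y1 + 3y2 + 3y3 + 5y4 + 2y5 ≥ 3
  3y1 + 4y2 + 4y3 + y4 + y5 ≥ 1
  y1, y2, y3, y4, y5 ≥ 0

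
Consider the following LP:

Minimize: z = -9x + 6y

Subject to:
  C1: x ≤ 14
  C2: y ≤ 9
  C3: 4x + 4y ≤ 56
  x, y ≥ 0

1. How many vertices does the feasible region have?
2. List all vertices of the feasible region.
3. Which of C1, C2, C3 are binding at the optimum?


1. 4
2. (0, 0), (14, 0), (5, 9), (0, 9)
3. C1, C3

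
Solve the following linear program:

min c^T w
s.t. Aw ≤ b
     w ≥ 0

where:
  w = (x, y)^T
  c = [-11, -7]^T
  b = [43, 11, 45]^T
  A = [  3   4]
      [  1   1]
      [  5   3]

Evaluate the objective at each vertex of the feasible region:
  z(0, 0) = 0
  z(9, 0) = -99
  z(6, 5) = -101  ←
  z(1, 10) = -81
  z(0, 10.75) = -75.25
The minimum is at x = 6, y = 5.

x = 6, y = 5, z = -101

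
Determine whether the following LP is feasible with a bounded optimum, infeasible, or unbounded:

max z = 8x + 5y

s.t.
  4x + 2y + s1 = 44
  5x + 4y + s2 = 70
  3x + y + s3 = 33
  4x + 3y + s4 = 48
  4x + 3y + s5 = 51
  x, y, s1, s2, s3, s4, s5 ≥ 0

Feasible with a bounded optimal solution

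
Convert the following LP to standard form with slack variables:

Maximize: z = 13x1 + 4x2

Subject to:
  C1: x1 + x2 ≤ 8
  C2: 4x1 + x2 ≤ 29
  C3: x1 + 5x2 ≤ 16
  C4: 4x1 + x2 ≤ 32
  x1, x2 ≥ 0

max z = 13x1 + 4x2

s.t.
  x1 + x2 + s1 = 8
  4x1 + x2 + s2 = 29
  x1 + 5x2 + s3 = 16
  4x1 + x2 + s4 = 32
  x1, x2, s1, s2, s3, s4 ≥ 0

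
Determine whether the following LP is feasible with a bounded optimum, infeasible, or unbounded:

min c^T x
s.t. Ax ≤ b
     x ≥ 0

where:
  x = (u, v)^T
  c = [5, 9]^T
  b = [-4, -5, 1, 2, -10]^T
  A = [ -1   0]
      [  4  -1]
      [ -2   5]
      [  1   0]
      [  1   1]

Infeasible (no feasible solution exists)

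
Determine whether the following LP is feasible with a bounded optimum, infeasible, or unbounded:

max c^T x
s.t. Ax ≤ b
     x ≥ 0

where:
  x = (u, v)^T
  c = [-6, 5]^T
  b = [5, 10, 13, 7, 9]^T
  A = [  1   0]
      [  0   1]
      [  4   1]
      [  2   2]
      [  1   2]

Feasible with a bounded optimal solution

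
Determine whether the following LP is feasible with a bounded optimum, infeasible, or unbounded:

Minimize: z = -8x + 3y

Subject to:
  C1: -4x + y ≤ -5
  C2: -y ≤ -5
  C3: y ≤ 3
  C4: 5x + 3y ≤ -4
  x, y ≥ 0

Infeasible (no feasible solution exists)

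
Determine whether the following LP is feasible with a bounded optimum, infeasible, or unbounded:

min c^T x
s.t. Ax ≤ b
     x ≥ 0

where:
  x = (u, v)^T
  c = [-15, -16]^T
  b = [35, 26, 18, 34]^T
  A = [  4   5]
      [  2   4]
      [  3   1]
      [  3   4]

Feasible with a bounded optimal solution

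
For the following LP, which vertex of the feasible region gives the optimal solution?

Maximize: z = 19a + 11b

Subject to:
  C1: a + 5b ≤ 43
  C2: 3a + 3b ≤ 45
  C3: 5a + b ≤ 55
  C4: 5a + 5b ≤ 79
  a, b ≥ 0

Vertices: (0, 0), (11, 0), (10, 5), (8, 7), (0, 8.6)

Evaluate the objective at each vertex of the feasible region:
  z(0, 0) = 0
  z(11, 0) = 209
  z(10, 5) = 245  ←
  z(8, 7) = 229
  z(0, 8.6) = 94.6
The maximum is at a = 10, b = 5.

(10, 5)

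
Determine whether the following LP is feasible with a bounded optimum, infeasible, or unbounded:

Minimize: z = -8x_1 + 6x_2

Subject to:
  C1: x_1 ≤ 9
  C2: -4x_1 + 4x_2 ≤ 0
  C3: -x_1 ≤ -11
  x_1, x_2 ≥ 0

Infeasible (no feasible solution exists)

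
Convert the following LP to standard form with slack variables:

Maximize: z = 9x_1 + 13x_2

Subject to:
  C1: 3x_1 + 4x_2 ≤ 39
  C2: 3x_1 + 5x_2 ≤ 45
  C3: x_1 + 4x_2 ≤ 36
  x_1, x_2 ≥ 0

max z = 9x_1 + 13x_2

s.t.
  3x_1 + 4x_2 + s1 = 39
  3x_1 + 5x_2 + s2 = 45
  x_1 + 4x_2 + s3 = 36
  x_1, x_2, s1, s2, s3 ≥ 0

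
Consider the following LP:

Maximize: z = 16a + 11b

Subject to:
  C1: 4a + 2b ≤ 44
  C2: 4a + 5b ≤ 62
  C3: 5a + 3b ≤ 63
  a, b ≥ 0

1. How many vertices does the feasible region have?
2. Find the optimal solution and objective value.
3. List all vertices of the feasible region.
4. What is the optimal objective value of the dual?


1. 4
2. a = 8, b = 6, z = 194
3. (0, 0), (11, 0), (8, 6), (0, 12.4)
4. 194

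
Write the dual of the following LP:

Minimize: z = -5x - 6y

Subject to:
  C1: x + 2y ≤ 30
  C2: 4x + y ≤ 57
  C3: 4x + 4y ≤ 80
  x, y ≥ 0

Primal min cᵀx s.t. Ax ≤ b, x ≥ 0  →  Dual max −bᵀy s.t. Aᵀy ≥ −c, y ≥ 0.

Maximize: z = -30y1 - 57y2 - 80y3

Subject to:
  y1 + 4y2 + 4y3 ≥ 5
  2y1 + y2 + 4y3 ≥ 6
  y1, y2, y3 ≥ 0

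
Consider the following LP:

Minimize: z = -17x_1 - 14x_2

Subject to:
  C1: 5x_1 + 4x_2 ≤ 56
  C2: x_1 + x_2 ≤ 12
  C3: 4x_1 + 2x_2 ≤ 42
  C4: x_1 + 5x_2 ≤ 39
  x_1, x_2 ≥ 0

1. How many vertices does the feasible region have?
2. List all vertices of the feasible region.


1. 6
2. (0, 0), (10.5, 0), (9.333, 2.333), (8, 4), (5.25, 6.75), (0, 7.8)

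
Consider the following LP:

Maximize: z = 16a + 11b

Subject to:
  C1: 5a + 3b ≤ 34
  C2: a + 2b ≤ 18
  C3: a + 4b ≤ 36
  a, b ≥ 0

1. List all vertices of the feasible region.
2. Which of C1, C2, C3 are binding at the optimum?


1. (0, 0), (6.8, 0), (2, 8), (0, 9)
2. C1, C2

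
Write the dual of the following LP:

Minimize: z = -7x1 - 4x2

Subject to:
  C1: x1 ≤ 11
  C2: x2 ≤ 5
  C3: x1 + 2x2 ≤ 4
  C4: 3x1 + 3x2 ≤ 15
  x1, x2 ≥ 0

Primal min cᵀx s.t. Ax ≤ b, x ≥ 0  →  Dual max −bᵀy s.t. Aᵀy ≥ −c, y ≥ 0.

Maximize: z = -11y1 - 5y2 - 4y3 - 15y4

Subject to:
  y1 + y3 + 3y4 ≥ 7
  y2 + 2y3 + 3y4 ≥ 4
  y1, y2, y3, y4 ≥ 0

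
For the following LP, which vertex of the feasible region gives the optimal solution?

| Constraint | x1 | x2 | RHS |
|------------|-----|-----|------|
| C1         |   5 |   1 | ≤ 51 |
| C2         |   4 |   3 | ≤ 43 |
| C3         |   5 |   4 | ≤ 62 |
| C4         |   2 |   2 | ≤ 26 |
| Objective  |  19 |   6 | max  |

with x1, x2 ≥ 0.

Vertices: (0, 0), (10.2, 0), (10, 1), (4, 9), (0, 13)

Evaluate the objective at each vertex of the feasible region:
  z(0, 0) = 0
  z(10.2, 0) = 193.8
  z(10, 1) = 196  ←
  z(4, 9) = 130
  z(0, 13) = 78
The maximum is at x1 = 10, x2 = 1.

(10, 1)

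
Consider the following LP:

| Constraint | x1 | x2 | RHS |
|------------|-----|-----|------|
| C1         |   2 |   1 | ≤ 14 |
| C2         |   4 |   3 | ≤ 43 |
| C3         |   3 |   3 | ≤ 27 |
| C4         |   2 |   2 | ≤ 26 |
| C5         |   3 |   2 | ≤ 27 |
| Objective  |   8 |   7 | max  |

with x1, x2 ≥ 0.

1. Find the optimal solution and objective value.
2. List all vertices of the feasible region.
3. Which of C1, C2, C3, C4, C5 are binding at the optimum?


1. x1 = 5, x2 = 4, z = 68
2. (0, 0), (7, 0), (5, 4), (0, 9)
3. C1, C3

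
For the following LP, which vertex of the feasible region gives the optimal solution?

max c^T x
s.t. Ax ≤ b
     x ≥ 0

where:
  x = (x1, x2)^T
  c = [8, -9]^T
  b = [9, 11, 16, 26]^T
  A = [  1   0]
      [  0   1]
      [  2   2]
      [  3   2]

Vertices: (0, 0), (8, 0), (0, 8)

Evaluate the objective at each vertex of the feasible region:
  z(0, 0) = 0
  z(8, 0) = 64  ←
  z(0, 8) = -72
The maximum is at x1 = 8, x2 = 0.

(8, 0)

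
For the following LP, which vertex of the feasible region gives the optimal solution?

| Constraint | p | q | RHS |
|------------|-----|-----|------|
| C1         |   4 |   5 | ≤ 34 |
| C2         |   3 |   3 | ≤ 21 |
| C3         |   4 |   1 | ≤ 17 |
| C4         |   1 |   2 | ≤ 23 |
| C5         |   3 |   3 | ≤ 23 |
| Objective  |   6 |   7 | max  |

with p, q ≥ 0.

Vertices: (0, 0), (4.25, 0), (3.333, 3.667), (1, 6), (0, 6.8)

Evaluate the objective at each vertex of the feasible region:
  z(0, 0) = 0
  z(4.25, 0) = 25.5
  z(3.333, 3.667) = 45.67
  z(1, 6) = 48  ←
  z(0, 6.8) = 47.6
The maximum is at p = 1, q = 6.

(1, 6)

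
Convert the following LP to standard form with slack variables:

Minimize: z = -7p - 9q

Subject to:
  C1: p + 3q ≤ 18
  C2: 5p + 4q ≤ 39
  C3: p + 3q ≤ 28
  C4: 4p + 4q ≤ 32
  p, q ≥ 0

min z = -7p - 9q

s.t.
  p + 3q + s1 = 18
  5p + 4q + s2 = 39
  p + 3q + s3 = 28
  4p + 4q + s4 = 32
  p, q, s1, s2, s3, s4 ≥ 0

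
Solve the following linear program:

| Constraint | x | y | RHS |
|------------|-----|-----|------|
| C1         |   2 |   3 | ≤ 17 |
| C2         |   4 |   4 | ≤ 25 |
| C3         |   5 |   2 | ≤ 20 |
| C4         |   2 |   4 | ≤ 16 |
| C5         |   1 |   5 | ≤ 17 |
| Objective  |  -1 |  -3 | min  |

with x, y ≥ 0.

Evaluate the objective at each vertex of the feasible region:
  z(0, 0) = 0
  z(4, 0) = -4
  z(3, 2.5) = -10.5
  z(2, 3) = -11  ←
  z(0, 3.4) = -10.2
The minimum is at x = 2, y = 3.

x = 2, y = 3, z = -11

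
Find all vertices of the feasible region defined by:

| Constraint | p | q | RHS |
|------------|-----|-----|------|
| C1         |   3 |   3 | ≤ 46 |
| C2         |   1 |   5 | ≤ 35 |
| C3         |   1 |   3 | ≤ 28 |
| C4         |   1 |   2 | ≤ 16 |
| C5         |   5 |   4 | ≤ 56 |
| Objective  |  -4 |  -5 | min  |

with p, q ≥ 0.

(0, 0), (11.2, 0), (8, 4), (3.333, 6.333), (0, 7)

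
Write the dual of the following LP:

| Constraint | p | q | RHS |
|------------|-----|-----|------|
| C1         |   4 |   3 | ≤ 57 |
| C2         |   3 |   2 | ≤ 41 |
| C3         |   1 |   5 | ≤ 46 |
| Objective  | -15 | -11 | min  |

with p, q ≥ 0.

Primal min cᵀx s.t. Ax ≤ b, x ≥ 0  →  Dual max −bᵀy s.t. Aᵀy ≥ −c, y ≥ 0.

Maximize: z = -57y1 - 41y2 - 46y3

Subject to:
  4y1 + 3y2 + y3 ≥ 15
  3y1 + 2y2 + 5y3 ≥ 11
  y1, y2, y3 ≥ 0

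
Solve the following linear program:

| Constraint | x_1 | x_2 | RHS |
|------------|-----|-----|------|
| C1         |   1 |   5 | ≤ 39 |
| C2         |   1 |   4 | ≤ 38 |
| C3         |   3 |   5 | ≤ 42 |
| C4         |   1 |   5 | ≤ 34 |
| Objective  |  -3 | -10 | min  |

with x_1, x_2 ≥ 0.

Evaluate the objective at each vertex of the feasible region:
  z(0, 0) = 0
  z(14, 0) = -42
  z(4, 6) = -72  ←
  z(0, 6.8) = -68
The minimum is at x_1 = 4, x_2 = 6.

x_1 = 4, x_2 = 6, z = -72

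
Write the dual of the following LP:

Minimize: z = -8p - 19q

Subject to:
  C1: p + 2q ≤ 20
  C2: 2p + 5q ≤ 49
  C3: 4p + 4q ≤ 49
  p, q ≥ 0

Primal min cᵀx s.t. Ax ≤ b, x ≥ 0  →  Dual max −bᵀy s.t. Aᵀy ≥ −c, y ≥ 0.

Maximize: z = -20y1 - 49y2 - 49y3

Subject to:
  y1 + 2y2 + 4y3 ≥ 8
  2y1 + 5y2 + 4y3 ≥ 19
  y1, y2, y3 ≥ 0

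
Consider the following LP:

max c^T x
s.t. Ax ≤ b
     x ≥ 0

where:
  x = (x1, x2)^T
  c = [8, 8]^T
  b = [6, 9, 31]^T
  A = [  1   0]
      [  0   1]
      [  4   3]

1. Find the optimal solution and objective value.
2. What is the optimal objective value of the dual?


1. x1 = 1, x2 = 9, z = 80
2. 80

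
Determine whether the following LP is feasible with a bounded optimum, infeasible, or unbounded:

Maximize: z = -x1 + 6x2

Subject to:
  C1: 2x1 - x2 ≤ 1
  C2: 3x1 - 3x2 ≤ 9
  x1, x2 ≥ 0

Unbounded (objective can increase without bound)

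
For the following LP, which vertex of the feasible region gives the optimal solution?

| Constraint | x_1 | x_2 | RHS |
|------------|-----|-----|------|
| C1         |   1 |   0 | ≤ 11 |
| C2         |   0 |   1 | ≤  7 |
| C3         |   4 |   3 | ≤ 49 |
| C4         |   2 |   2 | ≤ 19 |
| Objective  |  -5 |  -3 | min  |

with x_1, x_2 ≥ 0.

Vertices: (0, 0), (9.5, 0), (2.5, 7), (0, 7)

Evaluate the objective at each vertex of the feasible region:
  z(0, 0) = 0
  z(9.5, 0) = -47.5  ←
  z(2.5, 7) = -33.5
  z(0, 7) = -21
The minimum is at x_1 = 9.5, x_2 = 0.

(9.5, 0)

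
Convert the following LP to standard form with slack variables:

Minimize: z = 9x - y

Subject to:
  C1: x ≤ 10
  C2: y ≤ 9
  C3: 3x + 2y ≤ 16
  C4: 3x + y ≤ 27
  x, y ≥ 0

min z = 9x - y

s.t.
  x + s1 = 10
  y + s2 = 9
  3x + 2y + s3 = 16
  3x + y + s4 = 27
  x, y, s1, s2, s3, s4 ≥ 0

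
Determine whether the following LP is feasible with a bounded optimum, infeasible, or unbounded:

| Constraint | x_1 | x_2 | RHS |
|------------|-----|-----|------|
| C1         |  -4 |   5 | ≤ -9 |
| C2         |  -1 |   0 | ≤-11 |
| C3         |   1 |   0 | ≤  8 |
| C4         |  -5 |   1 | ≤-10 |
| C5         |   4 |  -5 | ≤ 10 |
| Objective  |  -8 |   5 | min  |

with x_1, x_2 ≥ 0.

Infeasible (no feasible solution exists)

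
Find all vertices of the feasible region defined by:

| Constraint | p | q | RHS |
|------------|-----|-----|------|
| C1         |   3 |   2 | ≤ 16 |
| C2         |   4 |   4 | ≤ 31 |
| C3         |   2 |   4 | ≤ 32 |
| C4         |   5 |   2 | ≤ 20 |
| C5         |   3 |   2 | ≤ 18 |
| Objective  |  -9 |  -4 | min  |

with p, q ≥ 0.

(0, 0), (4, 0), (2, 5), (0.5, 7.25), (0, 7.75)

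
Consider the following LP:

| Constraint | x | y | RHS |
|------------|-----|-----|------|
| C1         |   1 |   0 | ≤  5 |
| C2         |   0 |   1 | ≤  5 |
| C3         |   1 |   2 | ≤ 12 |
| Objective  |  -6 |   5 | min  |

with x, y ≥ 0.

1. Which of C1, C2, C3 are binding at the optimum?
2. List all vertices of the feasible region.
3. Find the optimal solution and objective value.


1. C1
2. (0, 0), (5, 0), (5, 3.5), (2, 5), (0, 5)
3. x = 5, y = 0, z = -30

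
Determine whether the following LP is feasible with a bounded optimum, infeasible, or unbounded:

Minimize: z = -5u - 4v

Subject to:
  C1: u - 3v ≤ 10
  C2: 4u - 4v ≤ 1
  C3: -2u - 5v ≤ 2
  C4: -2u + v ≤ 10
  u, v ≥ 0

Unbounded (objective can decrease without bound)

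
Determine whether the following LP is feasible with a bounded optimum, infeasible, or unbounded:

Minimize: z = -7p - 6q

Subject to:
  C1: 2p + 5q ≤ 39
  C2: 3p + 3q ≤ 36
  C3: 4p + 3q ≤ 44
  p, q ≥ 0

Feasible with a bounded optimal solution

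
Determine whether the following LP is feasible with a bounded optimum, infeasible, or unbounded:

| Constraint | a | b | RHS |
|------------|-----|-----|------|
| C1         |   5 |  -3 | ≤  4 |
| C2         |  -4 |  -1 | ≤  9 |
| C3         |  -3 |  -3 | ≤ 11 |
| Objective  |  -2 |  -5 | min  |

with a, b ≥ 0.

Unbounded (objective can decrease without bound)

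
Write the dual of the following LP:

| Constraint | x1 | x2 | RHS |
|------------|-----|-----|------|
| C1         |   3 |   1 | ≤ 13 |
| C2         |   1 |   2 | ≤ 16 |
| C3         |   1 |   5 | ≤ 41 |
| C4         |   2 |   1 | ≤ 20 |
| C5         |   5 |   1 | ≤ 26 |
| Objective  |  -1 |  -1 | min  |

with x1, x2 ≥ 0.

Primal min cᵀx s.t. Ax ≤ b, x ≥ 0  →  Dual max −bᵀy s.t. Aᵀy ≥ −c, y ≥ 0.

Maximize: z = -13y1 - 16y2 - 41y3 - 20y4 - 26y5

Subject to:
  3y1 + y2 + y3 + 2y4 + 5y5 ≥ 1
  y1 + 2y2 + 5y3 + y4 + y5 ≥ 1
  y1, y2, y3, y4, y5 ≥ 0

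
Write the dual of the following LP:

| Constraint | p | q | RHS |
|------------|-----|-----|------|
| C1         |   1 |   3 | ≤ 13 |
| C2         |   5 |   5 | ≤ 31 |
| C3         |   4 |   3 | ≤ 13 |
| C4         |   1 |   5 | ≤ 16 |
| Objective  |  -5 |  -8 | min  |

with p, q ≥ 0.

Primal min cᵀx s.t. Ax ≤ b, x ≥ 0  →  Dual max −bᵀy s.t. Aᵀy ≥ −c, y ≥ 0.

Maximize: z = -13y1 - 31y2 - 13y3 - 16y4

Subject to:
  y1 + 5y2 + 4y3 + y4 ≥ 5
  3y1 + 5y2 + 3y3 + 5y4 ≥ 8
  y1, y2, y3, y4 ≥ 0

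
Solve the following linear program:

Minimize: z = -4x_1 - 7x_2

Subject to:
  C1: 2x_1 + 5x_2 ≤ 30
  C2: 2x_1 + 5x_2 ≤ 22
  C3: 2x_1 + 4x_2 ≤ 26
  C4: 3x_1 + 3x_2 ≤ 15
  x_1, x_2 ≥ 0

Evaluate the objective at each vertex of the feasible region:
  z(0, 0) = 0
  z(5, 0) = -20
  z(1, 4) = -32  ←
  z(0, 4.4) = -30.8
The minimum is at x_1 = 1, x_2 = 4.

x_1 = 1, x_2 = 4, z = -32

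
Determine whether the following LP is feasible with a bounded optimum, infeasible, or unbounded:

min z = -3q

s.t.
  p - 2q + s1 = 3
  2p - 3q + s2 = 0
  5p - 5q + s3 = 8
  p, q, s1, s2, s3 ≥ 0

Unbounded (objective can decrease without bound)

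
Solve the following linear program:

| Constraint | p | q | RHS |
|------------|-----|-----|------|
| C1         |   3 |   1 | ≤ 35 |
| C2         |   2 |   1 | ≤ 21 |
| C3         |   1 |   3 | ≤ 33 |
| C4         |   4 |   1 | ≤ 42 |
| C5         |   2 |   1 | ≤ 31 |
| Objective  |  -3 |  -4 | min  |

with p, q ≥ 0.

Evaluate the objective at each vertex of the feasible region:
  z(0, 0) = 0
  z(10.5, 0) = -31.5
  z(6, 9) = -54  ←
  z(0, 11) = -44
The minimum is at p = 6, q = 9.

p = 6, q = 9, z = -54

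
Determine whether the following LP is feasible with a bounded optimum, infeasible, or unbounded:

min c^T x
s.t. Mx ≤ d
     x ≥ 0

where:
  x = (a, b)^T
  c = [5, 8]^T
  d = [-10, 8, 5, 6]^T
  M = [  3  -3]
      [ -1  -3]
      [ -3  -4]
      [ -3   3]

Infeasible (no feasible solution exists)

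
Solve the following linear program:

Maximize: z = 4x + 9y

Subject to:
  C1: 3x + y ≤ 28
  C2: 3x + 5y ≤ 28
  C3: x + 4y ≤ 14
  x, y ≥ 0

Evaluate the objective at each vertex of the feasible region:
  z(0, 0) = 0
  z(9.333, 0) = 37.33
  z(6, 2) = 42  ←
  z(0, 3.5) = 31.5
The maximum is at x = 6, y = 2.

x = 6, y = 2, z = 42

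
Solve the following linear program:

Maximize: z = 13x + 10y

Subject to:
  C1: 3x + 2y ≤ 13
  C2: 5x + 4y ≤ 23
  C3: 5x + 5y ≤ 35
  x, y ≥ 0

Evaluate the objective at each vertex of the feasible region:
  z(0, 0) = 0
  z(4.333, 0) = 56.33
  z(3, 2) = 59  ←
  z(0, 5.75) = 57.5
The maximum is at x = 3, y = 2.

x = 3, y = 2, z = 59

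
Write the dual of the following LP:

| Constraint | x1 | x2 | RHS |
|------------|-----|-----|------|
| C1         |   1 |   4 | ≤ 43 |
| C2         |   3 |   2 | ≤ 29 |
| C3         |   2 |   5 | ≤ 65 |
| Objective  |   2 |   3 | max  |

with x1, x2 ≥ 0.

Primal max cᵀx s.t. Ax ≤ b, x ≥ 0  →  Dual min bᵀy s.t. Aᵀy ≥ c, y ≥ 0.

Minimize: z = 43y1 + 29y2 + 65y3

Subject to:
  y1 + 3y2 + 2y3 ≥ 2
  4y1 + 2y2 + 5y3 ≥ 3
  y1, y2, y3 ≥ 0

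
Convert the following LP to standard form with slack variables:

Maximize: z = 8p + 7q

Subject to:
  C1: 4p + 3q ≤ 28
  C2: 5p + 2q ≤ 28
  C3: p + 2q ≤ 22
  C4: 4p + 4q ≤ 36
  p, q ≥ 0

max z = 8p + 7q

s.t.
  4p + 3q + s1 = 28
  5p + 2q + s2 = 28
  p + 2q + s3 = 22
  4p + 4q + s4 = 36
  p, q, s1, s2, s3, s4 ≥ 0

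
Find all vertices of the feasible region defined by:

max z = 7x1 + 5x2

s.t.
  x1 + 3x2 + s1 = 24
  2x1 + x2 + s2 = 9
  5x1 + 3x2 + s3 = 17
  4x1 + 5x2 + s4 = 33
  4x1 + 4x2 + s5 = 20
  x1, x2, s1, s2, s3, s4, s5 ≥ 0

(0, 0), (3.4, 0), (1, 4), (0, 5)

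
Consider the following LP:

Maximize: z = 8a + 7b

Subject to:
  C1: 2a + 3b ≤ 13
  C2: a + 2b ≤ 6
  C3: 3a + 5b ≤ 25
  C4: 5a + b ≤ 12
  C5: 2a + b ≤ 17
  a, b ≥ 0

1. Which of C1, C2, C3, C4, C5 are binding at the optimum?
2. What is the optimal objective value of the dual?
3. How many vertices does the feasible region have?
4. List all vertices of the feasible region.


1. C2, C4
2. 30
3. 4
4. (0, 0), (2.4, 0), (2, 2), (0, 3)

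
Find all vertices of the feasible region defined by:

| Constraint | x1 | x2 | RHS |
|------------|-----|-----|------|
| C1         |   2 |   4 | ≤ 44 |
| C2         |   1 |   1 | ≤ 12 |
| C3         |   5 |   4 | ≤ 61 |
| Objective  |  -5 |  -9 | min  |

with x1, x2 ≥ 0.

(0, 0), (12, 0), (2, 10), (0, 11)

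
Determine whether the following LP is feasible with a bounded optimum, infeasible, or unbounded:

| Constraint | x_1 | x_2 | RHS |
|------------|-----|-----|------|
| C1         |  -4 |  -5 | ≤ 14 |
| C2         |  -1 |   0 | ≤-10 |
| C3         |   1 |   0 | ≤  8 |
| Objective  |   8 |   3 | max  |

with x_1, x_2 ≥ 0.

Infeasible (no feasible solution exists)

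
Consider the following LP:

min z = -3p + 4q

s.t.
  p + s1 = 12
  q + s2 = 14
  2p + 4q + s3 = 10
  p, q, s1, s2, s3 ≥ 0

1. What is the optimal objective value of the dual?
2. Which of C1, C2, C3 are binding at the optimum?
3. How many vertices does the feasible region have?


1. -15
2. C3
3. 3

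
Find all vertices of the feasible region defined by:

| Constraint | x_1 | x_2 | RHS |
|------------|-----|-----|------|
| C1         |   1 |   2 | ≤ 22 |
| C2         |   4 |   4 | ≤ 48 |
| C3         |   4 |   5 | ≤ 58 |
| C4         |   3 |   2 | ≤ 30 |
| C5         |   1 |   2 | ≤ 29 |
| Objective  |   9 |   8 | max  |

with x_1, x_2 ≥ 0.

(0, 0), (10, 0), (6, 6), (2, 10), (0, 11)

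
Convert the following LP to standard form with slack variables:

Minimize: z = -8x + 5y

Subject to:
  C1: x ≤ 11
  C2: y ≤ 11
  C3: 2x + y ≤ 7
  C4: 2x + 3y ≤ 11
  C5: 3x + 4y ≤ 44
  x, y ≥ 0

min z = -8x + 5y

s.t.
  x + s1 = 11
  y + s2 = 11
  2x + y + s3 = 7
  2x + 3y + s4 = 11
  3x + 4y + s5 = 44
  x, y, s1, s2, s3, s4, s5 ≥ 0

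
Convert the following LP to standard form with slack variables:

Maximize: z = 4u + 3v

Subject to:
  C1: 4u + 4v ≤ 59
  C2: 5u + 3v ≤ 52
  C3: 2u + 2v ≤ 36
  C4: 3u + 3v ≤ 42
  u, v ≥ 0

max z = 4u + 3v

s.t.
  4u + 4v + s1 = 59
  5u + 3v + s2 = 52
  2u + 2v + s3 = 36
  3u + 3v + s4 = 42
  u, v, s1, s2, s3, s4 ≥ 0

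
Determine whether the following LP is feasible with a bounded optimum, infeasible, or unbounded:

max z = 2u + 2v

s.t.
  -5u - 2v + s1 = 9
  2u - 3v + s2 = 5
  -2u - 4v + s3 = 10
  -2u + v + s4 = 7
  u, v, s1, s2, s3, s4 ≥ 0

Unbounded (objective can increase without bound)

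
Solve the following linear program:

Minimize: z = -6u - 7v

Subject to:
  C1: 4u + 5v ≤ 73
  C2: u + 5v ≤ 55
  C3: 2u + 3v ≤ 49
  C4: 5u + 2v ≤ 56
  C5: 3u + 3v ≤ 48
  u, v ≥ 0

Evaluate the objective at each vertex of the feasible region:
  z(0, 0) = 0
  z(11.2, 0) = -67.2
  z(8, 8) = -104
  z(7, 9) = -105  ←
  z(6, 9.8) = -104.6
  z(0, 11) = -77
The minimum is at u = 7, v = 9.

u = 7, v = 9, z = -105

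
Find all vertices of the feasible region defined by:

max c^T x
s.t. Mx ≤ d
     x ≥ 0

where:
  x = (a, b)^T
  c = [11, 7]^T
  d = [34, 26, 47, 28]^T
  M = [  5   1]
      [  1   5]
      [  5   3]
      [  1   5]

(0, 0), (6.8, 0), (6, 4), (0, 5.2)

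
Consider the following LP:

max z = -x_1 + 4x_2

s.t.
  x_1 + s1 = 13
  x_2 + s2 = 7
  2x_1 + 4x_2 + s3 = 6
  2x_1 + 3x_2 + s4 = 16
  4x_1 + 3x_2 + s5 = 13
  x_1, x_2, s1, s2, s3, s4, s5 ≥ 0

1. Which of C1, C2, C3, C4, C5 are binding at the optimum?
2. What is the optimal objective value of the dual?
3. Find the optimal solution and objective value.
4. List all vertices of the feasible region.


1. C3
2. 6
3. x_1 = 0, x_2 = 1.5, z = 6
4. (0, 0), (3, 0), (0, 1.5)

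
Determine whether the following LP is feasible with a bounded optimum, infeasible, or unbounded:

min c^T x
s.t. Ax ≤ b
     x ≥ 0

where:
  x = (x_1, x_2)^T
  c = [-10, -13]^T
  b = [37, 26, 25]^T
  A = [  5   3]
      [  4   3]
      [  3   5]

Feasible with a bounded optimal solution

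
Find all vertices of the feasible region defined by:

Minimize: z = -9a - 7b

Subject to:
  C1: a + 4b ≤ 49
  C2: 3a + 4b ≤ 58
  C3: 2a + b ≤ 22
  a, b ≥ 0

(0, 0), (11, 0), (6, 10), (4.5, 11.12), (0, 12.25)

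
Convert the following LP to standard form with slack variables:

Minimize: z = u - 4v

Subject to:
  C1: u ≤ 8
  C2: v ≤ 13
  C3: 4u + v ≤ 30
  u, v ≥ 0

min z = u - 4v

s.t.
  u + s1 = 8
  v + s2 = 13
  4u + v + s3 = 30
  u, v, s1, s2, s3 ≥ 0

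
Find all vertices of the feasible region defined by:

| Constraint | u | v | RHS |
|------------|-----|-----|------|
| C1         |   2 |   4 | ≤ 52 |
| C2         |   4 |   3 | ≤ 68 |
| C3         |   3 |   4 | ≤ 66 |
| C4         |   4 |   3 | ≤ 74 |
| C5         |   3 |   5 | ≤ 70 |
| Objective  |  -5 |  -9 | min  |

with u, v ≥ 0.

(0, 0), (17, 0), (11.82, 6.909), (10, 8), (0, 13)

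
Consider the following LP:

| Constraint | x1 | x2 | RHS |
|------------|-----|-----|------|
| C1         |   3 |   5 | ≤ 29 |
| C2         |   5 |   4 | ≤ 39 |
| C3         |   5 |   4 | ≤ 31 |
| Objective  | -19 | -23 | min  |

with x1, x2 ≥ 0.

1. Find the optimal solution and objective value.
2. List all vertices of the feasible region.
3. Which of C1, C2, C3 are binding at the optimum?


1. x1 = 3, x2 = 4, z = -149
2. (0, 0), (6.2, 0), (3, 4), (0, 5.8)
3. C1, C3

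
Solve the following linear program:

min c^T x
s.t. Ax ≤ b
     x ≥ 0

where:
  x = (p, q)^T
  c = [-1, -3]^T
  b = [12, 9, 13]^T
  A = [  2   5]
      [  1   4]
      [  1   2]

Evaluate the objective at each vertex of the feasible region:
  z(0, 0) = 0
  z(6, 0) = -6
  z(1, 2) = -7  ←
  z(0, 2.25) = -6.75
The minimum is at p = 1, q = 2.

p = 1, q = 2, z = -7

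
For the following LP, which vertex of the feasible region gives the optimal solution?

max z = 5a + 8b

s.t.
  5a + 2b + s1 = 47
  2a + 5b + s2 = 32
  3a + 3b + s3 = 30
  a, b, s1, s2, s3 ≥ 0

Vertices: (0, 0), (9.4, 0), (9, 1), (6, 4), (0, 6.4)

Evaluate the objective at each vertex of the feasible region:
  z(0, 0) = 0
  z(9.4, 0) = 47
  z(9, 1) = 53
  z(6, 4) = 62  ←
  z(0, 6.4) = 51.2
The maximum is at a = 6, b = 4.

(6, 4)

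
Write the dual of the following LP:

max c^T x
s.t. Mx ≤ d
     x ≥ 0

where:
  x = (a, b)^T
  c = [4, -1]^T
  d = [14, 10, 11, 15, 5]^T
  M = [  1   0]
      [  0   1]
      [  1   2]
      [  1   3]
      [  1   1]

Primal max cᵀx s.t. Ax ≤ b, x ≥ 0  →  Dual min bᵀy s.t. Aᵀy ≥ c, y ≥ 0.

Minimize: z = 14y1 + 10y2 + 11y3 + 15y4 + 5y5

Subject to:
  y1 + y3 + y4 + y5 ≥ 4
  y2 + 2y3 + 3y4 + y5 ≥ -1
  y1, y2, y3, y4, y5 ≥ 0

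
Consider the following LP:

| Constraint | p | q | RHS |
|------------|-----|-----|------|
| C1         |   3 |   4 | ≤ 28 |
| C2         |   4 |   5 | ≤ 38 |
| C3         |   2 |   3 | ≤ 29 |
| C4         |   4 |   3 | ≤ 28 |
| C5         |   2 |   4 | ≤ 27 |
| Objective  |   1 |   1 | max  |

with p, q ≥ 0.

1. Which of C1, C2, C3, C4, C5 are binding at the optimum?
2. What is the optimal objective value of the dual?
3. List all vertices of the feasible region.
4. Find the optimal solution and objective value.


1. C1, C4
2. 8
3. (0, 0), (7, 0), (4, 4), (1, 6.25), (0, 6.75)
4. p = 4, q = 4, z = 8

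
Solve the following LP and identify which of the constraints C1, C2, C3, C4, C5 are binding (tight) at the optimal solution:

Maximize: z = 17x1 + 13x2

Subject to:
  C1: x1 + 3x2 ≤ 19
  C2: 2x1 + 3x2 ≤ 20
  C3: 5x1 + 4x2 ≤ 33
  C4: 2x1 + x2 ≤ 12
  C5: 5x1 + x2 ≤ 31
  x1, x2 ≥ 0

At x1 = 5, x2 = 2, compute slack b - a·x for each constraint:
  C1: 19 − 11 = 8  (slack)
  C2: 20 − 16 = 4  (slack)
  C3: 33 − 33 = 0  (binding)
  C4: 12 − 12 = 0  (binding)
  C5: 31 − 27 = 4  (slack)

Optimal: x1 = 5, x2 = 2
Binding: C3, C4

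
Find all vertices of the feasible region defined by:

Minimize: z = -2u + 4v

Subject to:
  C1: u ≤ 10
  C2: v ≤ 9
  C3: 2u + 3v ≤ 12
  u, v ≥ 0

(0, 0), (6, 0), (0, 4)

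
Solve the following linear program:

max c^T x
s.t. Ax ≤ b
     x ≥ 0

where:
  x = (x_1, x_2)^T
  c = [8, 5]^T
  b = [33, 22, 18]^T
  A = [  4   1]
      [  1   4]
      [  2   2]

Evaluate the objective at each vertex of the feasible region:
  z(0, 0) = 0
  z(8.25, 0) = 66
  z(8, 1) = 69  ←
  z(4.667, 4.333) = 59
  z(0, 5.5) = 27.5
The maximum is at x_1 = 8, x_2 = 1.

x_1 = 8, x_2 = 1, z = 69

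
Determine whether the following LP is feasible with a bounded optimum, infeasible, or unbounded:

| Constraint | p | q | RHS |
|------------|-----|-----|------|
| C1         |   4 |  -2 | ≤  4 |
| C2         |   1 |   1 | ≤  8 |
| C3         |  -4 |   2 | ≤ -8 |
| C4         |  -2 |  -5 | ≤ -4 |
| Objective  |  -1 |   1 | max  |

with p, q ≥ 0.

Infeasible (no feasible solution exists)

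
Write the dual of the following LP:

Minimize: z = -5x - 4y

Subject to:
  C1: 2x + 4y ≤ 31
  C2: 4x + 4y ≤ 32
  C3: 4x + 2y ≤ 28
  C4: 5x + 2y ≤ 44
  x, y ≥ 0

Primal min cᵀx s.t. Ax ≤ b, x ≥ 0  →  Dual max −bᵀy s.t. Aᵀy ≥ −c, y ≥ 0.

Maximize: z = -31y1 - 32y2 - 28y3 - 44y4

Subject to:
  2y1 + 4y2 + 4y3 + 5y4 ≥ 5
  4y1 + 4y2 + 2y3 + 2y4 ≥ 4
  y1, y2, y3, y4 ≥ 0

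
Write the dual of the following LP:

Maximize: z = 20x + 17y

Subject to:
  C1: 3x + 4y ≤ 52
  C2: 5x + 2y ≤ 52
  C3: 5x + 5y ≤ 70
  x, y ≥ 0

Primal max cᵀx s.t. Ax ≤ b, x ≥ 0  →  Dual min bᵀy s.t. Aᵀy ≥ c, y ≥ 0.

Minimize: z = 52y1 + 52y2 + 70y3

Subject to:
  3y1 + 5y2 + 5y3 ≥ 20
  4y1 + 2y2 + 5y3 ≥ 17
  y1, y2, y3 ≥ 0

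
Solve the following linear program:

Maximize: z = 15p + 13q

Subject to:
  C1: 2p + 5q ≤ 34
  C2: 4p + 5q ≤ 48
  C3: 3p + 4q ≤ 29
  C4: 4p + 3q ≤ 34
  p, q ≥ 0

Evaluate the objective at each vertex of the feasible region:
  z(0, 0) = 0
  z(8.5, 0) = 127.5
  z(7, 2) = 131  ←
  z(1.286, 6.286) = 101
  z(0, 6.8) = 88.4
The maximum is at p = 7, q = 2.

p = 7, q = 2, z = 131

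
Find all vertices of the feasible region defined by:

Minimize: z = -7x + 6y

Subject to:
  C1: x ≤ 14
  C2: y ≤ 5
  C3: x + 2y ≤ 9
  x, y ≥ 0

(0, 0), (9, 0), (0, 4.5)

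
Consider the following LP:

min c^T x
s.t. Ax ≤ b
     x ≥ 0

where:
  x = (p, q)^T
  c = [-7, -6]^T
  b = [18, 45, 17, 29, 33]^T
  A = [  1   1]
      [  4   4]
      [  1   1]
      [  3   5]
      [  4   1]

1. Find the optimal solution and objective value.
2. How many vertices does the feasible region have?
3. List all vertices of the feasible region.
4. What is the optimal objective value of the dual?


1. p = 8, q = 1, z = -62
2. 4
3. (0, 0), (8.25, 0), (8, 1), (0, 5.8)
4. -62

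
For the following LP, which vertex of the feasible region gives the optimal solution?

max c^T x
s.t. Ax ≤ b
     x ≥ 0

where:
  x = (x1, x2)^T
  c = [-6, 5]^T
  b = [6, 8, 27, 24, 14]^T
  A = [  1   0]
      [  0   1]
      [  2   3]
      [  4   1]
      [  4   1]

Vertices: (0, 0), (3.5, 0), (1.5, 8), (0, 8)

Evaluate the objective at each vertex of the feasible region:
  z(0, 0) = 0
  z(3.5, 0) = -21
  z(1.5, 8) = 31
  z(0, 8) = 40  ←
The maximum is at x1 = 0, x2 = 8.

(0, 8)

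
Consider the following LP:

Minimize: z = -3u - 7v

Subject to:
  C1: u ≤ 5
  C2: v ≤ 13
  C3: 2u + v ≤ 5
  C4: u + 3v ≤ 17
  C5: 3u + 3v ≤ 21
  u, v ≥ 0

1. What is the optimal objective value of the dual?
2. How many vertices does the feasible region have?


1. -35
2. 3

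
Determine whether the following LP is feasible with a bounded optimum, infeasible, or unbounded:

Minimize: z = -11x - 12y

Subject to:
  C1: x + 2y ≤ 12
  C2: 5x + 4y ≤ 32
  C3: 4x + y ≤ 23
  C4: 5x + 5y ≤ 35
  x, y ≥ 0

Feasible with a bounded optimal solution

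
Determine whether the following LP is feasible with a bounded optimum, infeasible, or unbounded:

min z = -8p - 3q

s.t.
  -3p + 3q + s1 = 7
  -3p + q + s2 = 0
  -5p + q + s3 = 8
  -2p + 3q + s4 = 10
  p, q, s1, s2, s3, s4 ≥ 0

Unbounded (objective can decrease without bound)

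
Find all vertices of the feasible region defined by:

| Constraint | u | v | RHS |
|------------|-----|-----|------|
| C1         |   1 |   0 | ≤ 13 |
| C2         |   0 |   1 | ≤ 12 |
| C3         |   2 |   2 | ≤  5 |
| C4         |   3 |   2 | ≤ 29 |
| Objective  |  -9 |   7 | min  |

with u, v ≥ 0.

(0, 0), (2.5, 0), (0, 2.5)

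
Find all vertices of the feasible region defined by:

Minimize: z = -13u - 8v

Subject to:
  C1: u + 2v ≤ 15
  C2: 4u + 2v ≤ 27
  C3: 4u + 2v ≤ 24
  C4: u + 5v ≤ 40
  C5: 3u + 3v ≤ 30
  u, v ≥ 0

(0, 0), (6, 0), (3, 6), (0, 7.5)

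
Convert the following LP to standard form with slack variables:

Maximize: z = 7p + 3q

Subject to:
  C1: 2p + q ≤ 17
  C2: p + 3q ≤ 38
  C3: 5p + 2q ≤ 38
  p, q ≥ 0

max z = 7p + 3q

s.t.
  2p + q + s1 = 17
  p + 3q + s2 = 38
  5p + 2q + s3 = 38
  p, q, s1, s2, s3 ≥ 0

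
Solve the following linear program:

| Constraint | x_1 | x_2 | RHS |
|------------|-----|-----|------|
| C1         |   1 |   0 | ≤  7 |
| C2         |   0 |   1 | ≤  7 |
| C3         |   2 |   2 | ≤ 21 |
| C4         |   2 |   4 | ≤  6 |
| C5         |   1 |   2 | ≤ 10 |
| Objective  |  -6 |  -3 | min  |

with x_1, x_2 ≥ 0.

Evaluate the objective at each vertex of the feasible region:
  z(0, 0) = 0
  z(3, 0) = -18  ←
  z(0, 1.5) = -4.5
The minimum is at x_1 = 3, x_2 = 0.

x_1 = 3, x_2 = 0, z = -18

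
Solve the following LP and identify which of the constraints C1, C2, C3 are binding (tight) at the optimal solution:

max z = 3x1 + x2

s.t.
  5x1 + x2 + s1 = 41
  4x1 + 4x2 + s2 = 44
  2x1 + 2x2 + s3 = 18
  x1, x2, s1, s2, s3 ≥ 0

At x1 = 8, x2 = 1, compute slack b - a·x for each constraint:
  C1: 41 − 41 = 0  (binding)
  C2: 44 − 36 = 8  (slack)
  C3: 18 − 18 = 0  (binding)

Optimal: x1 = 8, x2 = 1
Binding: C1, C3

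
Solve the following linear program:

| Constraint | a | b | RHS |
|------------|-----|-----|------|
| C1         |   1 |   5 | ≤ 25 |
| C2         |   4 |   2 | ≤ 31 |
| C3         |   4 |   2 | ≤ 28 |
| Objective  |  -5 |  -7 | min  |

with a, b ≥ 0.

Evaluate the objective at each vertex of the feasible region:
  z(0, 0) = 0
  z(7, 0) = -35
  z(5, 4) = -53  ←
  z(0, 5) = -35
The minimum is at a = 5, b = 4.

a = 5, b = 4, z = -53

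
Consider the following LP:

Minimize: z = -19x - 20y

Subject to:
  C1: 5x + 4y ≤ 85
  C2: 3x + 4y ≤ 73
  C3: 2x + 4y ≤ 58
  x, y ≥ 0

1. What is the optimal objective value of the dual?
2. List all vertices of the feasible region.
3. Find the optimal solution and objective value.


1. -371
2. (0, 0), (17, 0), (9, 10), (0, 14.5)
3. x = 9, y = 10, z = -371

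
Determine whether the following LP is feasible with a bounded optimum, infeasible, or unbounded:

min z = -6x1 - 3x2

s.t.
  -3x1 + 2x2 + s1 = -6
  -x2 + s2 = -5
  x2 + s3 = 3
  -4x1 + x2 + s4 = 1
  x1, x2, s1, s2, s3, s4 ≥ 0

Infeasible (no feasible solution exists)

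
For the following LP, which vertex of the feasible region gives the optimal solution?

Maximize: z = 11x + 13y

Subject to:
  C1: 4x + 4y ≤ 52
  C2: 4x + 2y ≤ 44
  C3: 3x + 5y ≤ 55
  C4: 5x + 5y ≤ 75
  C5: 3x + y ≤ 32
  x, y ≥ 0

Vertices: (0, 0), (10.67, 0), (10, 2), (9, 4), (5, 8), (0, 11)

Evaluate the objective at each vertex of the feasible region:
  z(0, 0) = 0
  z(10.67, 0) = 117.3
  z(10, 2) = 136
  z(9, 4) = 151
  z(5, 8) = 159  ←
  z(0, 11) = 143
The maximum is at x = 5, y = 8.

(5, 8)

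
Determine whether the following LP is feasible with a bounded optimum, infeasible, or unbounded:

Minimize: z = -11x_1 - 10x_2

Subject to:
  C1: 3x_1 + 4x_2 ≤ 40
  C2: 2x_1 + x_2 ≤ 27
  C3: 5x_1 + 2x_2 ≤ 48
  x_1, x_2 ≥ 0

Feasible with a bounded optimal solution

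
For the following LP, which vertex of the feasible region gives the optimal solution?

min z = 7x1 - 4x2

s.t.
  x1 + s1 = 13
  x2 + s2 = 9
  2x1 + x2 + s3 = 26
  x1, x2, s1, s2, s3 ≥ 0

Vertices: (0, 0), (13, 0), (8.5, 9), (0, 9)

Evaluate the objective at each vertex of the feasible region:
  z(0, 0) = 0
  z(13, 0) = 91
  z(8.5, 9) = 23.5
  z(0, 9) = -36  ←
The minimum is at x1 = 0, x2 = 9.

(0, 9)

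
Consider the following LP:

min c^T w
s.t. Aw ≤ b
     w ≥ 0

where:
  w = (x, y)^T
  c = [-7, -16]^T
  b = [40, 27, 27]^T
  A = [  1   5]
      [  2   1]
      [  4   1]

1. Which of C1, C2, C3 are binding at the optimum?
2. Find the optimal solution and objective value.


1. C1, C3
2. x = 5, y = 7, z = -147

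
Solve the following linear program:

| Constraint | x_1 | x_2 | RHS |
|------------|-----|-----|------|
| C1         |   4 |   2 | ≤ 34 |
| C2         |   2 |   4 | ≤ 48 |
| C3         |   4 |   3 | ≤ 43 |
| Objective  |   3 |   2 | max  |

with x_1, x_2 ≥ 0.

Evaluate the objective at each vertex of the feasible region:
  z(0, 0) = 0
  z(8.5, 0) = 25.5
  z(4, 9) = 30  ←
  z(2.8, 10.6) = 29.6
  z(0, 12) = 24
The maximum is at x_1 = 4, x_2 = 9.

x_1 = 4, x_2 = 9, z = 30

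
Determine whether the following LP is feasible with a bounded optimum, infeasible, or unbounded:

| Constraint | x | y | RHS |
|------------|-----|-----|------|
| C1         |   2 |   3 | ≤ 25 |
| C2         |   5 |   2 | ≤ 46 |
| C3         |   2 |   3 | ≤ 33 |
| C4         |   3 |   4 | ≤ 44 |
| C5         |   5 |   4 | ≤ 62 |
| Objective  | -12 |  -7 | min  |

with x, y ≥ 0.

Feasible with a bounded optimal solution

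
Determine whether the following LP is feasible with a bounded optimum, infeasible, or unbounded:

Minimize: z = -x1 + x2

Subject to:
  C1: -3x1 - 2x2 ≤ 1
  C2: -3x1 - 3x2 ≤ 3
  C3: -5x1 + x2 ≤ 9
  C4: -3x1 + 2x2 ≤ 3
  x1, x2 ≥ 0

Unbounded (objective can decrease without bound)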